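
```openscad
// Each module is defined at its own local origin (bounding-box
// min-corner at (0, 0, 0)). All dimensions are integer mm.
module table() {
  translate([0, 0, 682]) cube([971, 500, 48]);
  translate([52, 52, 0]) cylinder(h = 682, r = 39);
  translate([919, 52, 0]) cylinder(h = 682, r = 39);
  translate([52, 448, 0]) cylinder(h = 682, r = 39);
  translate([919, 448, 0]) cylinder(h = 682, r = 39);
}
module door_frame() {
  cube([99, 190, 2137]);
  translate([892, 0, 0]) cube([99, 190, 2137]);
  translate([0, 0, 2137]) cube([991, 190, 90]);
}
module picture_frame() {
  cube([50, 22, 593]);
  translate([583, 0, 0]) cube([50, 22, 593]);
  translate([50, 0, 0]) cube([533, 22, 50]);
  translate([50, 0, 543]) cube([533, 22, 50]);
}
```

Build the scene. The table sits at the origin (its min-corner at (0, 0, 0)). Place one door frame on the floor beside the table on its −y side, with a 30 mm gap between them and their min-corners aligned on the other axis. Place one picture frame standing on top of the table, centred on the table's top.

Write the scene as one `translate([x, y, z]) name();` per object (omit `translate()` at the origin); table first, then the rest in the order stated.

table();
translate([0, -220, 0]) door_frame();
translate([169, 239, 730]) picture_frame();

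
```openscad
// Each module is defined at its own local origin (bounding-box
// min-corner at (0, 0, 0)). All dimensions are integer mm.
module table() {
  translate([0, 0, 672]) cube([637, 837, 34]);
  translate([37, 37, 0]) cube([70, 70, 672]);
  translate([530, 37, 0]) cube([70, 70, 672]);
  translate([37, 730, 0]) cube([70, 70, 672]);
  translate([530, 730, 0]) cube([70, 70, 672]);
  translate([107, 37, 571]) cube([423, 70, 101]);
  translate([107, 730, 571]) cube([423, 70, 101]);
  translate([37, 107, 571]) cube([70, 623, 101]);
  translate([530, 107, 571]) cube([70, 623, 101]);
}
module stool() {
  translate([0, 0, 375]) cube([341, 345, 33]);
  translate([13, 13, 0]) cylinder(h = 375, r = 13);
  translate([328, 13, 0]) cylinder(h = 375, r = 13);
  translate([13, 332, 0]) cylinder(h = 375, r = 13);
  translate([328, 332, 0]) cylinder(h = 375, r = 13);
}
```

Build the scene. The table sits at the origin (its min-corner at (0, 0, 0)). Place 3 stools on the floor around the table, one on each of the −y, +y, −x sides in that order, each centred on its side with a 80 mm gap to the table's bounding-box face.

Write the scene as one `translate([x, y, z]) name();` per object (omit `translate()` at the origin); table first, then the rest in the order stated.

table();
translate([148, -425, 0]) stool();
translate([148, 917, 0]) stool();
translate([-421, 246, 0]) stool();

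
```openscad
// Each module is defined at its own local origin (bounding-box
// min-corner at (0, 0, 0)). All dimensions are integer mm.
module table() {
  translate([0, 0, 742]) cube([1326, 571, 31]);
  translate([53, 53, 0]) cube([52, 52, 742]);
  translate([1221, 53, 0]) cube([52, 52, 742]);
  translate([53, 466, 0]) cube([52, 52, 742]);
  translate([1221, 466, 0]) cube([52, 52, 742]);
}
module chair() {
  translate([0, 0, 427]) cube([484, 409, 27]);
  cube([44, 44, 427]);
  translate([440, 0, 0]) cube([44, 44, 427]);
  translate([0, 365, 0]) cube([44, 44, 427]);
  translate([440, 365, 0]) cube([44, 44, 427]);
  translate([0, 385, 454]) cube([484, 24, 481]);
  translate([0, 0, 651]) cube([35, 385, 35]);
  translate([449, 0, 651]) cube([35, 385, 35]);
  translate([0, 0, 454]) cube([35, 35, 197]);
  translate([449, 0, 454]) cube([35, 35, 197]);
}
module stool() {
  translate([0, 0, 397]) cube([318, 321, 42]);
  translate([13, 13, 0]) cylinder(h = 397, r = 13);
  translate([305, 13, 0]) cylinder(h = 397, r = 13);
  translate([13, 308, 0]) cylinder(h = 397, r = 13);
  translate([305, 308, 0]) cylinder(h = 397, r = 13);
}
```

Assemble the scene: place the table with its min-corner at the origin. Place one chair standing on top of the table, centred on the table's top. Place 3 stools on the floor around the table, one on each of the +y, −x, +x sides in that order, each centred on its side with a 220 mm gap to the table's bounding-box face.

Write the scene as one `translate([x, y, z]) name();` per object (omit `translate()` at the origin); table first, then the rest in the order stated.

table();
translate([421, 81, 773]) chair();
translate([504, 791, 0]) stool();
translate([-538, 125, 0]) stool();
translate([1546, 125, 0]) stool();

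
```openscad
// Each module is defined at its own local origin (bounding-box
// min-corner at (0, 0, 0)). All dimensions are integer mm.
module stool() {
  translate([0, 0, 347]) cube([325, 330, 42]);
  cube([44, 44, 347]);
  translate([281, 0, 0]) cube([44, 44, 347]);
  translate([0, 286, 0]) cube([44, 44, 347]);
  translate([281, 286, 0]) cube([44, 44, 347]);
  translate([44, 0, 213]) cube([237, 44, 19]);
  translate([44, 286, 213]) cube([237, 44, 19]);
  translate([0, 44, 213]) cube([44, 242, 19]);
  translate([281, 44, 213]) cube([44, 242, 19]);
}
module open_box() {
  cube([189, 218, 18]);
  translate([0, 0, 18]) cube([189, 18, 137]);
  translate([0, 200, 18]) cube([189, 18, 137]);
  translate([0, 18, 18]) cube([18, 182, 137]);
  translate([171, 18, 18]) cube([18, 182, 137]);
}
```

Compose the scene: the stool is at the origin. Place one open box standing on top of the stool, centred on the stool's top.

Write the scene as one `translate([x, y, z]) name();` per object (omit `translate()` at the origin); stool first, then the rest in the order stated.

stool();
translate([68, 56, 389]) open_box();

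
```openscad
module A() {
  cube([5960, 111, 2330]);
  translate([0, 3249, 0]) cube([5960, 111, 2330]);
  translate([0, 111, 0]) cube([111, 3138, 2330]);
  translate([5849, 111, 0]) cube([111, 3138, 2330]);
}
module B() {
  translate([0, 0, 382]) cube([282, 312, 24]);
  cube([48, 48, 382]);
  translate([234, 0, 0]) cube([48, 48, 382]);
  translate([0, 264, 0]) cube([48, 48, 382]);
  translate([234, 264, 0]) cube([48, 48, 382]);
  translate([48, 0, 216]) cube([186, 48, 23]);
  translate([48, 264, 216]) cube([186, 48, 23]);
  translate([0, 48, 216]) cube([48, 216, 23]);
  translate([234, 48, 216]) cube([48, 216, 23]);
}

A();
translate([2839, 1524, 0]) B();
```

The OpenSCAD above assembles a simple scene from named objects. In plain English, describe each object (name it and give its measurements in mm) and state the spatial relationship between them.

A is a box-shaped house frame (walls only): outside footprint 5960×3360 mm, wall height 2330 mm, wall thickness 111 mm. The two y-facing walls run the full x-width; the two x-facing walls fit between the inner faces of the y-facing walls.

B is a four-legged stool. The seat is 282×312 mm, 24 mm thick, top at z = 406 mm. It stands on four square legs, each 48×48 mm in cross-section, from z = 0 to the seat underside, each flush with a corner of the seat. Four stretchers, 48 mm wide and 23 mm tall, connect adjacent legs with their undersides at z = 216 mm, each running between the inner faces of the legs it joins and aligned with the legs' outer faces on the other axis.

The stool sits inside the house frame, centred.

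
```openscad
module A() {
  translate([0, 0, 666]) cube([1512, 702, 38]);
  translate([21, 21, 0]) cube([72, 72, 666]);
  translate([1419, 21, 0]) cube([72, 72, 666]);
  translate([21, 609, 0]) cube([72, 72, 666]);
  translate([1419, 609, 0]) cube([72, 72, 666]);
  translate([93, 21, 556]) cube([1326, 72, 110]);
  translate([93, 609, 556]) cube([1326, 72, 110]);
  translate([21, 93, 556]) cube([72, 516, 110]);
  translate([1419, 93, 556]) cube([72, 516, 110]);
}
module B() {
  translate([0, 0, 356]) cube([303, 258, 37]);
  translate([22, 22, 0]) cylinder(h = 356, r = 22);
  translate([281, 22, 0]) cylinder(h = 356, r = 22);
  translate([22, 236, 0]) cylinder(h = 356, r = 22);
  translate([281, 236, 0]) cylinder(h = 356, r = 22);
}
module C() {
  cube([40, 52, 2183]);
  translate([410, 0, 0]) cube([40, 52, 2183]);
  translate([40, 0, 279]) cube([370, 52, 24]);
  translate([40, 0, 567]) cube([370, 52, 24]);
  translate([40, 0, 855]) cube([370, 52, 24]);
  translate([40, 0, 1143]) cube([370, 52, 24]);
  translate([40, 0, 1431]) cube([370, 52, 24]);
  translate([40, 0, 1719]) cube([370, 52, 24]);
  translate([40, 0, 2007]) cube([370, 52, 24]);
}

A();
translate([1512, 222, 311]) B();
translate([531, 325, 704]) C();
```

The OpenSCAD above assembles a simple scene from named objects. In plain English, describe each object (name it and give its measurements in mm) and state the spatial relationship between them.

A is a rectangular dining table. The top is 1512×702×38 mm with its upper surface at z = 704 mm. It stands on four 72×72 mm square legs, each inset 21 mm from the nearest pair of top edges, running from the floor to the underside of the top. Four apron rails, 72 mm thick and 110 mm tall, run between adjacent legs with their top edges flush with the underside of the top and their outer faces flush with the legs' outer faces.

B is a four-legged stool. The seat is 303×258 mm, 37 mm thick, top at z = 393 mm. It stands on four round legs, each 44 mm in diameter, from z = 0 to the seat underside, each leg's axis is inset half a diameter from the nearest pair of seat edges (so the leg's bounding box is flush with the corner).

C is a wooden ladder with two side rails of 40×52 mm section and 2183 mm height, set 450 mm apart overall. Between them run 7 rectangular rungs (52 mm deep, 24 mm thick), front faces flush with the rails' −y face. The bottom of the first rung is 279 mm above the floor and each subsequent rung is 288 mm higher than the one below.

The stool is beside the table with their tops flush at z = 704. The ladder is on top of the table, centred.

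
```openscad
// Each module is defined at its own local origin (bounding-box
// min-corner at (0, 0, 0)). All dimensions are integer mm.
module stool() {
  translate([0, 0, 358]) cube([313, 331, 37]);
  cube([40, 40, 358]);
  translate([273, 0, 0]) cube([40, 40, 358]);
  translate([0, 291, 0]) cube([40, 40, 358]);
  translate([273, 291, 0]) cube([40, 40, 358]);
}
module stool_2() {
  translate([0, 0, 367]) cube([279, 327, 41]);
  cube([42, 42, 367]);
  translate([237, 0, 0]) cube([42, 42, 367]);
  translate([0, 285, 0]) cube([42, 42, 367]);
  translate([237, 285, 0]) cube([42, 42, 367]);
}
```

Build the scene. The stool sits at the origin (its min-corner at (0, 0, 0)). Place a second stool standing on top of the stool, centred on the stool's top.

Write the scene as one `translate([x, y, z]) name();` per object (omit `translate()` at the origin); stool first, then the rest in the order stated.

stool();
translate([17, 2, 395]) stool_2();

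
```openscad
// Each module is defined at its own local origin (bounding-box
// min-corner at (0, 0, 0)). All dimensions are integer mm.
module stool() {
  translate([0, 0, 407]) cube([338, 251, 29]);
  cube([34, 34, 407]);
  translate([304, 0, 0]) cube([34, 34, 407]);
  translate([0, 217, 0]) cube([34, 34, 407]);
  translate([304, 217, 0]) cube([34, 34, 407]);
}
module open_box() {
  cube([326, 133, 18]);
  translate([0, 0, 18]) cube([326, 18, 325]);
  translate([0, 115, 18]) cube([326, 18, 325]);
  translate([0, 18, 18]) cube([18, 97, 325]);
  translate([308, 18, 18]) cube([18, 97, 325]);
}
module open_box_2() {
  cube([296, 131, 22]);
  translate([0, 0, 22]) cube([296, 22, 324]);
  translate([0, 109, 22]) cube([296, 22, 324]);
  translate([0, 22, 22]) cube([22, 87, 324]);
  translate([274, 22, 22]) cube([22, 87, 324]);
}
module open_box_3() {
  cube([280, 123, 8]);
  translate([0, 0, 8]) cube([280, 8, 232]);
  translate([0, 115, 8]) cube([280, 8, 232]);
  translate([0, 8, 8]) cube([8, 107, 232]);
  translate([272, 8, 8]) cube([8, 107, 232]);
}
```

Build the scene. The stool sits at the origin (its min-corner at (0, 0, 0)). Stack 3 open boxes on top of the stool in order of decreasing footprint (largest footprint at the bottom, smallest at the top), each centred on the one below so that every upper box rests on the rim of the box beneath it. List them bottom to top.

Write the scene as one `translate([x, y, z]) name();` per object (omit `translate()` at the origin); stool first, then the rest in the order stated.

stool();
translate([6, 59, 436]) open_box();
translate([21, 60, 779]) open_box_2();
translate([29, 64, 1125]) open_box_3();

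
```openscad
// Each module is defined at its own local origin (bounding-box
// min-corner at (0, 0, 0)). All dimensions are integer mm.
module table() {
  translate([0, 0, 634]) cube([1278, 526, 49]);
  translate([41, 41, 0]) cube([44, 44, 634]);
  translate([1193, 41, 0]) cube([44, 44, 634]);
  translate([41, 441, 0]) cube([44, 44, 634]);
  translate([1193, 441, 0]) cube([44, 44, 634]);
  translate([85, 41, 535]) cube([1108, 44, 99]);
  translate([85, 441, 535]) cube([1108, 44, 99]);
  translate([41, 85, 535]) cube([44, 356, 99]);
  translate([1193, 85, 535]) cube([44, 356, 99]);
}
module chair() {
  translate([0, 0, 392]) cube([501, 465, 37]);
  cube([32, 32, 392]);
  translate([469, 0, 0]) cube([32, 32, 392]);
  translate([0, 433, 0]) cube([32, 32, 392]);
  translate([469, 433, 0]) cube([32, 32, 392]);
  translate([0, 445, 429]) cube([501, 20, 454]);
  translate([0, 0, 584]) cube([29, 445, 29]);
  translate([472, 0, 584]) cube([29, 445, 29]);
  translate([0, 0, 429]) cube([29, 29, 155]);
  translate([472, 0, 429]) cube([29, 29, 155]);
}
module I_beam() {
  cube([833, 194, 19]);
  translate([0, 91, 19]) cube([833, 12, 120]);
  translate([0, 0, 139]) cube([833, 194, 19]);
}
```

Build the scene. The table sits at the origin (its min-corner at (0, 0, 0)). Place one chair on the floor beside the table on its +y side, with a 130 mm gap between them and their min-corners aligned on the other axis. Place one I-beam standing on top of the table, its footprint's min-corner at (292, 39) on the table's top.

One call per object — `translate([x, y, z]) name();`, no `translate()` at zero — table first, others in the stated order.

table();
translate([0, 656, 0]) chair();
translate([292, 39, 683]) I_beam();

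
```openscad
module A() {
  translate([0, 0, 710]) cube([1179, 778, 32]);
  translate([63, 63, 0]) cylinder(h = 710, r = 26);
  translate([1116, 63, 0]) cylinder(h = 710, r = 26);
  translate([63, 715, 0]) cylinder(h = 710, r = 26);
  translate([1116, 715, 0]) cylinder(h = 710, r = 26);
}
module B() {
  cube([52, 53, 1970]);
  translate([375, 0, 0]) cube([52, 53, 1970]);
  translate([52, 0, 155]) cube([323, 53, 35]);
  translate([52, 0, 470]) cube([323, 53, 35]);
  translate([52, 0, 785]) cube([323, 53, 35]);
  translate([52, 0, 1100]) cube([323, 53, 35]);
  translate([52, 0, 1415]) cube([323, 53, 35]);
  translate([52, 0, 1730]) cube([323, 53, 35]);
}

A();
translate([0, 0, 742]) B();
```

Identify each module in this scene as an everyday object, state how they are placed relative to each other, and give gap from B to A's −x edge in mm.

A is a table. B is a ladder. The ladder is on top of the table. The gap from the ladder to the table's −x edge is 0 mm.

The ladder's min-x is at 0; the table's min-x is 0; gap = 0 mm.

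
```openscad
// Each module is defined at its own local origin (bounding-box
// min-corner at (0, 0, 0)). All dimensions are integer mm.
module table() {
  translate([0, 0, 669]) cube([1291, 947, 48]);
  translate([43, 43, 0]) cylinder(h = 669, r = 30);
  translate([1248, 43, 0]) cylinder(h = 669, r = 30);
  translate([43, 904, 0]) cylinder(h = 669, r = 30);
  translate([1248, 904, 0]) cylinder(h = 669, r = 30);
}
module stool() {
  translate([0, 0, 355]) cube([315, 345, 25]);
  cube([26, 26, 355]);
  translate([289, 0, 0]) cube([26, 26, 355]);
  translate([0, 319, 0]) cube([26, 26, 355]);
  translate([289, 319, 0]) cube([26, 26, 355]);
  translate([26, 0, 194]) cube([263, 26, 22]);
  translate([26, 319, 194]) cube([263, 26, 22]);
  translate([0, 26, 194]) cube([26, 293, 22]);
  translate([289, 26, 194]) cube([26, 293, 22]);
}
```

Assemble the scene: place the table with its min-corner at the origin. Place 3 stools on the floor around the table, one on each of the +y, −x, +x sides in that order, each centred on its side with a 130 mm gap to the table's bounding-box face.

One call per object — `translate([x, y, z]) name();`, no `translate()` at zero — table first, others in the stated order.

table();
translate([488, 1077, 0]) stool();
translate([-445, 301, 0]) stool();
translate([1421, 301, 0]) stool();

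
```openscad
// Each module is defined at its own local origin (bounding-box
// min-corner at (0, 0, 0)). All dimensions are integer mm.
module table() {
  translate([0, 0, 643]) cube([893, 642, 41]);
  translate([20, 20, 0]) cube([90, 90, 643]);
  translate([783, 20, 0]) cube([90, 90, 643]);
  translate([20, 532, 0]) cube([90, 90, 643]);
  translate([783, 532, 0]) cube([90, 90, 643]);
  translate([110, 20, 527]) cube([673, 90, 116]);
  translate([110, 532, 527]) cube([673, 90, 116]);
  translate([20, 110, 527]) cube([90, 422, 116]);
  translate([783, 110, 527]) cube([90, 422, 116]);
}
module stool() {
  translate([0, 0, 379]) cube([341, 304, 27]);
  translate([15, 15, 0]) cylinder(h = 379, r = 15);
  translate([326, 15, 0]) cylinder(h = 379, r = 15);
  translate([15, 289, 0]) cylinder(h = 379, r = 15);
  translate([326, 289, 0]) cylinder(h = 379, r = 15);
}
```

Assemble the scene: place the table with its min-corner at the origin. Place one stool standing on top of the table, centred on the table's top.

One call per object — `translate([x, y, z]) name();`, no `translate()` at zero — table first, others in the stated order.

table();
translate([276, 169, 684]) stool();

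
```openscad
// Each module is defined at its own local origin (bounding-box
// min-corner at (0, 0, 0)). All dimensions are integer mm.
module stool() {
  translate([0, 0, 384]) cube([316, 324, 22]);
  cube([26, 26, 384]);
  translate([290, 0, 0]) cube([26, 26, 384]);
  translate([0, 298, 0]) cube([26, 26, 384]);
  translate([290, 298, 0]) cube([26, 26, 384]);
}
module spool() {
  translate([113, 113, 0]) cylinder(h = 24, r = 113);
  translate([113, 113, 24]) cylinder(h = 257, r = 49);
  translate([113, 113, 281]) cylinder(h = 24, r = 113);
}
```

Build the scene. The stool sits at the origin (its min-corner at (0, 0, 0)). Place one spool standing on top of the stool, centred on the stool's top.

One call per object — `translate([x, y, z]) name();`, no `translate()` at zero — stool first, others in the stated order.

stool();
translate([45, 49, 406]) spool();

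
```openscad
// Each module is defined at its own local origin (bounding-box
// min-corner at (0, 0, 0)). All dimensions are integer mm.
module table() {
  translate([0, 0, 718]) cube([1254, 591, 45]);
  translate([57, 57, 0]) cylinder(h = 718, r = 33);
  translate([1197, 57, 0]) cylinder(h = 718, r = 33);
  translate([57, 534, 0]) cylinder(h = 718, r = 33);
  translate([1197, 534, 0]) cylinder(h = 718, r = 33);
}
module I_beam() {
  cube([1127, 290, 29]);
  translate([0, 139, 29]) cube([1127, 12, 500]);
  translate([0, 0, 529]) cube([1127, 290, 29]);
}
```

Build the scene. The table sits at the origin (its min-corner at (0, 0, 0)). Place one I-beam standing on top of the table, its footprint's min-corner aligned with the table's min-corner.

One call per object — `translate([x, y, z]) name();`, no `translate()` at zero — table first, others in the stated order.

table();
translate([0, 0, 763]) I_beam();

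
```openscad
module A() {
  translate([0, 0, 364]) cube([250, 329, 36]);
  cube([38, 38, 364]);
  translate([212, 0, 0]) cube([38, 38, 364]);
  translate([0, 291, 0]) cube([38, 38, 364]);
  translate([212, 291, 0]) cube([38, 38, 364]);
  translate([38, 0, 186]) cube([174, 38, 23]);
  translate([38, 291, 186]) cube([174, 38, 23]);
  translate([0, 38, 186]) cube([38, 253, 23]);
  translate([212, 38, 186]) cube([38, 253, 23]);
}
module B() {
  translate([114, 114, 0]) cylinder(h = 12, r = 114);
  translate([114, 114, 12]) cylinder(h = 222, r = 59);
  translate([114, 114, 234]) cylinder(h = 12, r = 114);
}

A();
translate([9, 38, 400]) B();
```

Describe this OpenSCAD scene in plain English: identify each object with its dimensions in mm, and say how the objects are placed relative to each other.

A is a simple wooden stool: a rectangular seat 250 mm (x) by 329 mm (y), 36 mm thick, top face at z = 400 mm, on four square legs, each 38×38 mm in cross-section. The legs rest on z = 0, each flush with a corner of the seat. Four stretchers, 38 mm wide and 23 mm tall, connect adjacent legs with their undersides at z = 186 mm, each running between the inner faces of the legs it joins and aligned with the legs' outer faces on the other axis.

B is a spool: two coaxial disc flanges of radius 114 mm and thickness 12 mm, joined by a core cylinder of radius 59 mm and height 222 mm. The lower flange rests on z = 0 and the three cylinders share a vertical axis.

The spool is on top of the stool.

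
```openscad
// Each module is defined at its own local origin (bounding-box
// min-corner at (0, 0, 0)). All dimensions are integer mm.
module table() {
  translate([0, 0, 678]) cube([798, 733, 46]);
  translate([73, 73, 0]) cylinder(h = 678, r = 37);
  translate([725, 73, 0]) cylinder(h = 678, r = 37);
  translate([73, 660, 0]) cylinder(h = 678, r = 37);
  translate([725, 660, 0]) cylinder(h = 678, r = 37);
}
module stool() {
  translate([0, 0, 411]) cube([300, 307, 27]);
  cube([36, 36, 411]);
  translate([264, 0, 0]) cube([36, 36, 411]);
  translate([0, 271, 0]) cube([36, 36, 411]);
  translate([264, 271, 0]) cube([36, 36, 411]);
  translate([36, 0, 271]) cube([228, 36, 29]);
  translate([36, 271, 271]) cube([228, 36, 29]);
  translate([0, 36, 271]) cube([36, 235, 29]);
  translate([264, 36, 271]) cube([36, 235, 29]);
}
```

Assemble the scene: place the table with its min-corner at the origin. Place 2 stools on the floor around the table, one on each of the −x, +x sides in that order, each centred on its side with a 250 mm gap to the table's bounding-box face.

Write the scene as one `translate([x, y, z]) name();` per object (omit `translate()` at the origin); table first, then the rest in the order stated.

table();
translate([-550, 213, 0]) stool();
translate([1048, 213, 0]) stool();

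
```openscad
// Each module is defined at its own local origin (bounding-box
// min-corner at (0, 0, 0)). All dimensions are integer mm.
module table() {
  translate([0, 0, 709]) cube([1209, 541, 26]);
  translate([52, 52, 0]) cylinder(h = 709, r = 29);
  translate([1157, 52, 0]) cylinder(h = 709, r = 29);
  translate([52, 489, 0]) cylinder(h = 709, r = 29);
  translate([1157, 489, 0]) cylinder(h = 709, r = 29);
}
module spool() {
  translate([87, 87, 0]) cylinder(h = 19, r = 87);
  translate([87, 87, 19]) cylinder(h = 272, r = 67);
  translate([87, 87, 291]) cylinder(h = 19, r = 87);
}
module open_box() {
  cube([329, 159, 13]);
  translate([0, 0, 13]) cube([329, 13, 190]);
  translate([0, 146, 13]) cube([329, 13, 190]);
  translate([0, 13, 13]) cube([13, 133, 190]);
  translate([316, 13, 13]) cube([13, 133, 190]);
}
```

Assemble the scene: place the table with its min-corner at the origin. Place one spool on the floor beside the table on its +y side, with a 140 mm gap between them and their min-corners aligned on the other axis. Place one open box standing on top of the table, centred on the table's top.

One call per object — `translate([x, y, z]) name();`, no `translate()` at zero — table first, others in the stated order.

table();
translate([0, 681, 0]) spool();
translate([440, 191, 735]) open_box();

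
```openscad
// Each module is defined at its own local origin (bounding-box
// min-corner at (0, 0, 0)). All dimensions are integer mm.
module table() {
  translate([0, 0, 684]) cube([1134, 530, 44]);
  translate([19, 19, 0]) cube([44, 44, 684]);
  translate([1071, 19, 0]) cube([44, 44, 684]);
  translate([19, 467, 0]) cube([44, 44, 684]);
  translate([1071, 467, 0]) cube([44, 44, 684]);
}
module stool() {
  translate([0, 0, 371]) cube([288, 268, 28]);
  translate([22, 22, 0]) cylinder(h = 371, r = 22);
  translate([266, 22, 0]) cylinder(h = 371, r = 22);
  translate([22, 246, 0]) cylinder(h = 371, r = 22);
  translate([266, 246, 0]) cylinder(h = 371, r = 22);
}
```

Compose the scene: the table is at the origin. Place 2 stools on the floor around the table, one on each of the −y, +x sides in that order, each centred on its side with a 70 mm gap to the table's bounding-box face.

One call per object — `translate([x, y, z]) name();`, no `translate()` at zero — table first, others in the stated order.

table();
translate([423, -338, 0]) stool();
translate([1204, 131, 0]) stool();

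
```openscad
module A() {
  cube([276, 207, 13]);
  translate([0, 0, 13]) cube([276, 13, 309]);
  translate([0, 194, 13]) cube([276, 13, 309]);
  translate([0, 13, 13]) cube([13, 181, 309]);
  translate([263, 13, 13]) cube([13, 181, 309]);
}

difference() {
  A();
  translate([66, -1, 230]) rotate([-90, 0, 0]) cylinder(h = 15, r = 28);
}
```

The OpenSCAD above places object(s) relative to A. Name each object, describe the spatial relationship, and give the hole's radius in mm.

A is an open box. The open box has a circular hole through its front wall. The hole's radius is 28 mm.

The subtracted cylinder has r = 28 mm.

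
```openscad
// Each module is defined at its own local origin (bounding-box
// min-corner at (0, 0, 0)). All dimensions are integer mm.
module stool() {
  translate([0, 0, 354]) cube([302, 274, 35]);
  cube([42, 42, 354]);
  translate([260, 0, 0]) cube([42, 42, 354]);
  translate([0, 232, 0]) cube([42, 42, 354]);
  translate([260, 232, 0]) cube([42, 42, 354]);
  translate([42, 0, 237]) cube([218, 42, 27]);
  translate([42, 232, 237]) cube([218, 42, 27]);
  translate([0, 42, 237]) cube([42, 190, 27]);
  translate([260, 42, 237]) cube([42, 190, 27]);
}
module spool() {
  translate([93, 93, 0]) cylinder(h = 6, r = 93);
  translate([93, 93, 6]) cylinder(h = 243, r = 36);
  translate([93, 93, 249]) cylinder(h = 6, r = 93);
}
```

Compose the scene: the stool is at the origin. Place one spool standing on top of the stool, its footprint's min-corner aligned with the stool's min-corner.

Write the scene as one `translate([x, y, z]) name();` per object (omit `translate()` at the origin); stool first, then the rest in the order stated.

stool();
translate([0, 0, 389]) spool();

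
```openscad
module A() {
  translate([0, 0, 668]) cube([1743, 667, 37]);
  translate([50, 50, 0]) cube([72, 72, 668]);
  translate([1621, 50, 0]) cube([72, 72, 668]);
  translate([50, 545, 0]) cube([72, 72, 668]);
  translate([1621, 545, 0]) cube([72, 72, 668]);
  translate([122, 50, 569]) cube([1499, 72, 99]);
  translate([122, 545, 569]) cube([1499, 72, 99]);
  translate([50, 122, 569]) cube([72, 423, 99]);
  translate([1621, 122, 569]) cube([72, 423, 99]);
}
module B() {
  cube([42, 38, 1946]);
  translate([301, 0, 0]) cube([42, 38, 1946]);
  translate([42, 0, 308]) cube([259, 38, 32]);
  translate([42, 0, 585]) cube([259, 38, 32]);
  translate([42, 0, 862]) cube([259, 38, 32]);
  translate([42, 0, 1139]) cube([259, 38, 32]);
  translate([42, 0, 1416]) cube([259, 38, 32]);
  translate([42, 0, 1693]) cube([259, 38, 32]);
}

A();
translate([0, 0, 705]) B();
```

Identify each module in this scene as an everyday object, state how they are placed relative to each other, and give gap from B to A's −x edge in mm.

A is a table. B is a ladder. The ladder is on top of the table. The gap from the ladder to the table's −x edge is 0 mm.

The ladder's min-x is at 0; the table's min-x is 0; gap = 0 mm.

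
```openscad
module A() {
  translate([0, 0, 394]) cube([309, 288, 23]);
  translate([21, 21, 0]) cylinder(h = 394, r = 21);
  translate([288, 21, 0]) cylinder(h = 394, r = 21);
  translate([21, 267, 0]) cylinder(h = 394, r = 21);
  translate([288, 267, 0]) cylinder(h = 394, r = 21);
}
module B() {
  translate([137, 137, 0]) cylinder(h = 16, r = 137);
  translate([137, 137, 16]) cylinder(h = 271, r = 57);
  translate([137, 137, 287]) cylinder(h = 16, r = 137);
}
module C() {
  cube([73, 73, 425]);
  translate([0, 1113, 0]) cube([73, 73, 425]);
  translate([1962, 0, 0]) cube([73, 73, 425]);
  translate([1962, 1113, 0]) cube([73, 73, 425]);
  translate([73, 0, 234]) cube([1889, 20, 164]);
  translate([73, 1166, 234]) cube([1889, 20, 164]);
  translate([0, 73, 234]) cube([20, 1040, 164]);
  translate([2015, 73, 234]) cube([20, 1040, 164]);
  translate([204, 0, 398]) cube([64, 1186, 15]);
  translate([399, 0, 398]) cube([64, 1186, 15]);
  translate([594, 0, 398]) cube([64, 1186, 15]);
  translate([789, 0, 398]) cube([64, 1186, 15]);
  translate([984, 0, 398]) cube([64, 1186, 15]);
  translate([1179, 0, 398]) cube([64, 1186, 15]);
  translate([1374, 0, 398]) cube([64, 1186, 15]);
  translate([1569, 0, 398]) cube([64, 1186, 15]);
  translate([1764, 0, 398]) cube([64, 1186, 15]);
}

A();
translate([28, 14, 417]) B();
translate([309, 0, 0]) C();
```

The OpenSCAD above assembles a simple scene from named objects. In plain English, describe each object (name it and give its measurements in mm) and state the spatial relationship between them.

A is a four-legged stool. The seat is a 309×288×23 mm slab whose top surface is at z = 417 mm; four round legs, each 42 mm in diameter, run from the floor (z = 0) to the underside of the seat, each leg's axis is inset half a diameter from the nearest pair of seat edges (so the leg's bounding box is flush with the corner).

B is a spool: two coaxial disc flanges of radius 137 mm and thickness 16 mm, joined by a core cylinder of radius 57 mm and height 271 mm. The lower flange rests on z = 0 and the three cylinders share a vertical axis.

C is a bed frame 2035 mm long (x) by 1186 mm wide (y). Four 73×73 mm corner posts, 425 mm tall, at the corners of the footprint. Four rails of 20 mm thickness and 164 mm height run between adjacent posts with their undersides at z = 234 mm, their outer faces flush with the outside of the frame (the two x-running rails run between the posts' inner faces; the two y-running rails run between the posts' inner faces). 9 slats, each 64 mm wide (x) and 15 mm thick, lie across the top of the two x-running rails, running the full 1186 mm width of the frame in y; the slats are evenly spaced along x between the inner faces of the end posts with equal gaps (rounded down to the nearest mm) at the −x end and between each pair — any rounding remainder accumulates at the +x end.

The spool is on top of the stool. The bed frame is against the stool's +x side, with their −y faces flush.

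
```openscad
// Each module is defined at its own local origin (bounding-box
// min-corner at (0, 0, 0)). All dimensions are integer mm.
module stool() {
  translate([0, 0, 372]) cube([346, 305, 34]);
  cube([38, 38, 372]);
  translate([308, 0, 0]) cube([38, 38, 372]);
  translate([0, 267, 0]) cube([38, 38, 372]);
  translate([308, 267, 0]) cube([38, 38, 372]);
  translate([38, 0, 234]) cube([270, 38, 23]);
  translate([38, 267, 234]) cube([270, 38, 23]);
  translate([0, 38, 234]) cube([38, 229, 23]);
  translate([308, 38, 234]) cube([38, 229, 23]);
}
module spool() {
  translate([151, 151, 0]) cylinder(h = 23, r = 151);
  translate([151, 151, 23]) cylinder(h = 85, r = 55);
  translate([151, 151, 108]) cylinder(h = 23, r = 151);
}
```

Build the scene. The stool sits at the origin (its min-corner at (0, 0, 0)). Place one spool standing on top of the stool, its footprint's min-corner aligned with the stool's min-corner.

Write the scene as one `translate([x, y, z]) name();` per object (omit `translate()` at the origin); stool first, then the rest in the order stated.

stool();
translate([0, 0, 406]) spool();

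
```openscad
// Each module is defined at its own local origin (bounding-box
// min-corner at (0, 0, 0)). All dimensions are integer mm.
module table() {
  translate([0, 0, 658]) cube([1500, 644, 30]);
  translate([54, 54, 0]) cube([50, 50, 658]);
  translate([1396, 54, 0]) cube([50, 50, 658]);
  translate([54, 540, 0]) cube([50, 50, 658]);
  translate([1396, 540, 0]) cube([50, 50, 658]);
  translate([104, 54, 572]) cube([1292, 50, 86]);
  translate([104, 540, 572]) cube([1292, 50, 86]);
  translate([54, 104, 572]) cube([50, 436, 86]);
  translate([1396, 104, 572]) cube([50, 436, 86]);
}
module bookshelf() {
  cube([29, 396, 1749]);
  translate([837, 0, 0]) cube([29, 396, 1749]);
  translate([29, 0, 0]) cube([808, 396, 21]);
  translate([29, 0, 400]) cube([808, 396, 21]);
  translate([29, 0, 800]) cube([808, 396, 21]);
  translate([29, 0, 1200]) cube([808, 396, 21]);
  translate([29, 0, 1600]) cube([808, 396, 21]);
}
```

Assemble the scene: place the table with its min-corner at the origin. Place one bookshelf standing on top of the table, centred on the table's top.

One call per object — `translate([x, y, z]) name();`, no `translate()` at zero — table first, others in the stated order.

table();
translate([317, 124, 688]) bookshelf();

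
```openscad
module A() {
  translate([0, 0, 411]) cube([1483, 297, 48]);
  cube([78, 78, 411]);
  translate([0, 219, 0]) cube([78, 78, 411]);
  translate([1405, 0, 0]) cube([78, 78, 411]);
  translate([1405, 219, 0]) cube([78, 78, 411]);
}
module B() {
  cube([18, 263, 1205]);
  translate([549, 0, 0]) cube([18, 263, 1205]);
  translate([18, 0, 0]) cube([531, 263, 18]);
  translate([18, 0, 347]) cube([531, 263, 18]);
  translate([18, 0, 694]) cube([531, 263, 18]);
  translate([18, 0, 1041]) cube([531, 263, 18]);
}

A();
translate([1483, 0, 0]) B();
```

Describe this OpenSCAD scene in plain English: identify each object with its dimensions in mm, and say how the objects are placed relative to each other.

A is a bench: a 1483×297 mm seat slab, 48 mm thick, top at z = 459 mm, on four 78×78 mm square legs flush with the seat corners and standing on z = 0.

B is a bookshelf 567 mm wide overall, 263 mm deep and 1205 mm tall. The two sides are 18 mm thick vertical panels. 4 horizontal shelves of 18 mm thickness span between the inner faces of the sides; the lowest shelf sits on the floor and shelves are stacked with a clear vertical gap of 329 mm between each pair.

The bookshelf is against the bench's +x side, with their −y faces flush.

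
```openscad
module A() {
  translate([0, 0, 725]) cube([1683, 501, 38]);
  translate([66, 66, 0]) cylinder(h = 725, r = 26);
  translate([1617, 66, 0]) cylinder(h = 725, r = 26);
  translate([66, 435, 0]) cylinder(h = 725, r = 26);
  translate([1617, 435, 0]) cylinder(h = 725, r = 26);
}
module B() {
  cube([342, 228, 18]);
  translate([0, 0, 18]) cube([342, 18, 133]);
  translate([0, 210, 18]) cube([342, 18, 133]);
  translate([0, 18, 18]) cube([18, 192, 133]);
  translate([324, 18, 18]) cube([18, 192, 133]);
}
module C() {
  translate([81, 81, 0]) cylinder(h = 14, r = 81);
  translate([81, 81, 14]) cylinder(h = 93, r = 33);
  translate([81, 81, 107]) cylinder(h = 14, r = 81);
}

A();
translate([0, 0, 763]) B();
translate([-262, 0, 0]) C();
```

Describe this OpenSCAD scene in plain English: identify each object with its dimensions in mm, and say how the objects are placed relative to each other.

A is a rectangular dining table. The top is 1683×501×38 mm with its upper surface at z = 763 mm. It stands on four round legs of 52 mm diameter, each leg's bounding box inset 40 mm from the nearest pair of top edges, running from the floor to the underside of the top.

B is an open-topped rectangular box: outside dimensions 342×228×151 mm, with a uniform wall and base thickness of 18 mm. The base is a full 342×228 slab on the floor; four walls sit on top of the base. The front and back walls (the −y and +y sides) span the full width; the two side walls fit between them.

C is a spool: two coaxial disc flanges of radius 81 mm and thickness 14 mm, joined by a core cylinder of radius 33 mm and height 93 mm. The lower flange rests on z = 0 and the three cylinders share a vertical axis.

The open box is on top of the table. The spool is on the floor beside the table on its −x side.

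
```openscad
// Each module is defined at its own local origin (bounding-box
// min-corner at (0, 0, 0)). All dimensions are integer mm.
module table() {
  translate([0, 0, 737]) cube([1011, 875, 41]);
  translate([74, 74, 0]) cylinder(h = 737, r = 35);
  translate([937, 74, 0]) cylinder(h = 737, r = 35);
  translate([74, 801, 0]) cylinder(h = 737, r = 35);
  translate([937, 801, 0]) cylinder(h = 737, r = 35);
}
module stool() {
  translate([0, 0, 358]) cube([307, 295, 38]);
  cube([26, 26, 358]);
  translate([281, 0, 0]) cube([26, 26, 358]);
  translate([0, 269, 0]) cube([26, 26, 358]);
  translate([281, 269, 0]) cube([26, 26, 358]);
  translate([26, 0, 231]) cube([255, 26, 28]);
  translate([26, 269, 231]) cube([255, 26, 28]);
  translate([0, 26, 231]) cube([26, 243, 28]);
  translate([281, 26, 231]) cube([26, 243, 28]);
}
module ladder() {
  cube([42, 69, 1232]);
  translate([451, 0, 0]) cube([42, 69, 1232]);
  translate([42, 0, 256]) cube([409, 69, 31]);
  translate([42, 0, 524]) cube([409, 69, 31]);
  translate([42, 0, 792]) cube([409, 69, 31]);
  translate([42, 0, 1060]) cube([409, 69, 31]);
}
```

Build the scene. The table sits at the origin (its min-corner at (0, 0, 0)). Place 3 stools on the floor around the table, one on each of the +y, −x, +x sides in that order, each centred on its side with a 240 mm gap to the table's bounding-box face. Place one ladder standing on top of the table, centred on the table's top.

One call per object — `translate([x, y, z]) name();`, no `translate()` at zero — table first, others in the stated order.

table();
translate([352, 1115, 0]) stool();
translate([-547, 290, 0]) stool();
translate([1251, 290, 0]) stool();
translate([259, 403, 778]) ladder();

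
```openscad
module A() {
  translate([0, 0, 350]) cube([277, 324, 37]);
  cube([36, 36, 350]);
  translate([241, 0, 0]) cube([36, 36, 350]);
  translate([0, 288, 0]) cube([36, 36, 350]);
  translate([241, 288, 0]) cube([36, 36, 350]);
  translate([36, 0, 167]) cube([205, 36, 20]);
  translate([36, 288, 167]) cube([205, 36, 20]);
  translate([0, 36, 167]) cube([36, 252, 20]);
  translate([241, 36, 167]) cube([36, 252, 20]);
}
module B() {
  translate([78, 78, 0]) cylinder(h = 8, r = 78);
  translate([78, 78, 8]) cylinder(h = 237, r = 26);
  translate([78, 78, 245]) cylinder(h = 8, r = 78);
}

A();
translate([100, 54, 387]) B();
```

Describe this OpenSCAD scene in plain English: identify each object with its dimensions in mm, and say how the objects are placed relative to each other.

A is a four-legged stool. The seat is 277×324 mm, 37 mm thick, top at z = 387 mm. It stands on four square legs, each 36×36 mm in cross-section, from z = 0 to the seat underside, each flush with a corner of the seat. Four stretchers, 36 mm wide and 20 mm tall, connect adjacent legs with their undersides at z = 167 mm, each running between the inner faces of the legs it joins and aligned with the legs' outer faces on the other axis.

B is a spool: two coaxial disc flanges of radius 78 mm and thickness 8 mm, joined by a core cylinder of radius 26 mm and height 237 mm. The lower flange rests on z = 0 and the three cylinders share a vertical axis.

The spool is on top of the stool.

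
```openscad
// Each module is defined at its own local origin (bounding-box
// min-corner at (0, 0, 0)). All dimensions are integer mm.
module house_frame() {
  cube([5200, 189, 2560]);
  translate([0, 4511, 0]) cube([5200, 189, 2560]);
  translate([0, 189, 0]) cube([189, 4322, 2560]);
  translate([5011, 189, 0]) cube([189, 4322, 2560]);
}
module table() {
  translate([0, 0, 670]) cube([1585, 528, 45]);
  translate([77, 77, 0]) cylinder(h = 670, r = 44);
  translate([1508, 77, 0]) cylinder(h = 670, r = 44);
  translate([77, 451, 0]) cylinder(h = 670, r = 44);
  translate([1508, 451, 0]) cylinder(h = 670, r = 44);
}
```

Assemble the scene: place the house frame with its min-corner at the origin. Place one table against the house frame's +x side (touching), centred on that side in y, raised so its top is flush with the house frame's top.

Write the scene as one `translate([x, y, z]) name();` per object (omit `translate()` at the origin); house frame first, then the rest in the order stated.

house_frame();
translate([5200, 2086, 1845]) table();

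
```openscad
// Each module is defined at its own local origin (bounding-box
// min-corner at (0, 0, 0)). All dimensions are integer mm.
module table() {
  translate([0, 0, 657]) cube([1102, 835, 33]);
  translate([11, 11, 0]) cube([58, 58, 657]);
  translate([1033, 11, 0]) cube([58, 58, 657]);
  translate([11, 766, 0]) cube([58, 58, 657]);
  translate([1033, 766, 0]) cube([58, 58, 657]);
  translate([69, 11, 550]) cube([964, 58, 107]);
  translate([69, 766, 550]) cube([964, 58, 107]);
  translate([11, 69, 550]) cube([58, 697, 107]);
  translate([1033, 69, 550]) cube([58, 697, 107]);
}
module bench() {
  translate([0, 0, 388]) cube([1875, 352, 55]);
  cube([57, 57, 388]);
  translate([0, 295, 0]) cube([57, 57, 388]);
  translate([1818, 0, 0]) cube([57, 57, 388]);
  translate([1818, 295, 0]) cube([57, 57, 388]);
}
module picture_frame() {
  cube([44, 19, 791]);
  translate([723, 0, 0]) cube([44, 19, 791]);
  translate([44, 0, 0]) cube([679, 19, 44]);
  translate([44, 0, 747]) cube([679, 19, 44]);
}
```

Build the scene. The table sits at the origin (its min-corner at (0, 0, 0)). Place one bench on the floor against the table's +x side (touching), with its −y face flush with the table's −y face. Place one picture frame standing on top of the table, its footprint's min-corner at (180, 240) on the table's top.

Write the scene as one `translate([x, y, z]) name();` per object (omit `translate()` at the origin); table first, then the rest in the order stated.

table();
translate([1102, 0, 0]) bench();
translate([180, 240, 690]) picture_frame();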